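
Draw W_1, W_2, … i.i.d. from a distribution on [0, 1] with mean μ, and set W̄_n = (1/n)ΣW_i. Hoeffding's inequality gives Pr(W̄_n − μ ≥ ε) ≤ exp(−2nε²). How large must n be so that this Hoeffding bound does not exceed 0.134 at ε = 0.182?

31

Require exp(−2nε²) ≤ 0.134, i.e. 2nε² ≥ ln(1/0.134) = 2.009915.
So n ≥ 2.009915 / (2·0.182²) = 30.339.
The smallest integer n is 31.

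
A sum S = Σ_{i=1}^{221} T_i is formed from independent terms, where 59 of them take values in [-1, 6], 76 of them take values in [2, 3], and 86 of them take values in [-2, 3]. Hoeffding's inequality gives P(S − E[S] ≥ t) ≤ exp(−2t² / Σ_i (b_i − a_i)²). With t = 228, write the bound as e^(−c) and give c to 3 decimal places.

20.318

Σ(b_i − a_i)² = 59·7² + 76·1² + 86·5² = 5117.
c = 2t² / 5117 = 2·228² / 5117 = 20.3182.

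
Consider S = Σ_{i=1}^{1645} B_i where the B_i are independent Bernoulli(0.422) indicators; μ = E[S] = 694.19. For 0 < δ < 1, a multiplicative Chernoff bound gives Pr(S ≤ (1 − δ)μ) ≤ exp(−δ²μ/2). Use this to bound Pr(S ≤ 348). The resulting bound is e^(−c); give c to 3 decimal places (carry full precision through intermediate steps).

86.322

Write 348 = (1 − δ)μ, so δ = 1 − 348/694.19 = 0.4986963…
Then the exponent is δ²μ/2 = (μ − 348)²/(2μ) = 86.321840.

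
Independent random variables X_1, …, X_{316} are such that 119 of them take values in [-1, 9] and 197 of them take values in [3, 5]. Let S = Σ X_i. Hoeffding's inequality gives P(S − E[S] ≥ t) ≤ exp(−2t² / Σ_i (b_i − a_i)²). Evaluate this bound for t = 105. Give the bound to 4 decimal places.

0.1759

Σ(b_i − a_i)² = 119·10² + 197·2² = 12688.
Exponent = 2·105² / 12688 = 1.73786.
Bound = exp(−1.73786) = 0.17590.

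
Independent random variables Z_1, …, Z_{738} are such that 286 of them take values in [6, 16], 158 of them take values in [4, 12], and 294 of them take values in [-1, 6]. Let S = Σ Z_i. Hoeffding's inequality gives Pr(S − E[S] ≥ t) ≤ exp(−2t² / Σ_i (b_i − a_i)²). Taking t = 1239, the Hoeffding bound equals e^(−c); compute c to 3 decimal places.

Σ(b_i − a_i)² = 286·10² + 158·8² + 294·7² = 53118.
c = 2t² / 53118 = 2·1239² / 53118 = 57.8004.

57.800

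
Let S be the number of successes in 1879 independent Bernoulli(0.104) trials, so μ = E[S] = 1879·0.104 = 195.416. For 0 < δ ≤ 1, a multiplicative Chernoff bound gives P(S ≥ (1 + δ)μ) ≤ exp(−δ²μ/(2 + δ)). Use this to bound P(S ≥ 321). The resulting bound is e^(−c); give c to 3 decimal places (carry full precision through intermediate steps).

30.540

Write 321 = (1 + δ)μ, so δ = 321/195.416 − 1 = 0.6426495…
Then the exponent is δ²μ/(2 + δ) = (321 − μ)² / (μ·(2 + δ)) = 30.539993.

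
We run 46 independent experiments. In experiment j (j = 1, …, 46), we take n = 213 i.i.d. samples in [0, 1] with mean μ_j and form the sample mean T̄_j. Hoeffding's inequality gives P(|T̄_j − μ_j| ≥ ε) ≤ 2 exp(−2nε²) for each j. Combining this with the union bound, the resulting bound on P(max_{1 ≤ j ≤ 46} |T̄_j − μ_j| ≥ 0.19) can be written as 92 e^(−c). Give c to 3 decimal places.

Union bound over the 46 events: P(max_{1 ≤ j ≤ 46} |T̄_j − μ_j| ≥ 0.19) ≤ 46·2·exp(−2nε²) = 92 exp(−2·213·0.19²).
So c = 2·213·0.19² = 15.3786.

15.379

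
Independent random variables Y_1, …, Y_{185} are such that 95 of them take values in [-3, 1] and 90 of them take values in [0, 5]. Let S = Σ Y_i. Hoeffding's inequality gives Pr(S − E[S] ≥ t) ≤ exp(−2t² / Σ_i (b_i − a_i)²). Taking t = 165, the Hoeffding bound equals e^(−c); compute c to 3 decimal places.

14.443

Σ(b_i − a_i)² = 95·4² + 90·5² = 3770.
c = 2t² / 3770 = 2·165² / 3770 = 14.4430.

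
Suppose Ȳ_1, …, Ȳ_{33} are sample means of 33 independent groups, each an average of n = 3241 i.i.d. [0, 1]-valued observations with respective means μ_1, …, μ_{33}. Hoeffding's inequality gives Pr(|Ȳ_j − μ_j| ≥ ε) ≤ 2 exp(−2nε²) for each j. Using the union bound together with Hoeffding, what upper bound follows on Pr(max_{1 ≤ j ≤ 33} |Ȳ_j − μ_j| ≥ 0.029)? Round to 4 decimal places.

Per-experiment Hoeffding bound: 2·exp(−2·3241·0.029²) = 2·exp(−5.45136) = 0.0085809.
Union bound over 33 events: 33·0.0085809 = 0.28317.

0.2832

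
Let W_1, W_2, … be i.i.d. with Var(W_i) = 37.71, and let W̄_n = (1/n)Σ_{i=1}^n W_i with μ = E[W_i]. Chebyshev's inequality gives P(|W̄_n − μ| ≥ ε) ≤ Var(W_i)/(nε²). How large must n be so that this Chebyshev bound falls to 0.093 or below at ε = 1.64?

Require 37.71/(n·1.64²) ≤ 0.093, i.e. n ≥ 37.71/(0.093·1.64²) = 150.760.
The smallest integer n is 151.

151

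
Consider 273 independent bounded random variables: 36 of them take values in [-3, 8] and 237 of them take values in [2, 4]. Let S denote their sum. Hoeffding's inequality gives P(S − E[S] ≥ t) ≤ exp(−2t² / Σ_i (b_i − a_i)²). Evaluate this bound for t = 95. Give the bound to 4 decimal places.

0.0333

Σ(b_i − a_i)² = 36·11² + 237·2² = 5304.
Exponent = 2·95² / 5304 = 3.40309.
Bound = exp(−3.40309) = 0.03327.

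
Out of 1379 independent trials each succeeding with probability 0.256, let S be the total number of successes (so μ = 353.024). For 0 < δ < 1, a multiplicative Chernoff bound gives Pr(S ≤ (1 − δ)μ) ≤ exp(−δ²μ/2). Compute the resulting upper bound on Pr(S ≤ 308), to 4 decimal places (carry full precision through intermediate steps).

Write 308 = (1 − δ)μ, so δ = 1 − 308/353.024 = 0.1275381…
Then the exponent is δ²μ/2 = (μ − 308)²/(2μ) = 2.871137.
Bound = exp(−2.871137) = 0.05663.

0.0566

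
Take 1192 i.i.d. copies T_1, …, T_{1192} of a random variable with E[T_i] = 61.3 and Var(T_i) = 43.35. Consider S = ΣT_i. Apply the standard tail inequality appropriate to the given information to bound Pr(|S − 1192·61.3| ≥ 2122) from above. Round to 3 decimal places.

With mean and variance of each term known, Chebyshev's inequality bounds the deviation of the sum (or sample mean).
Var(S) = n·Var(T_i) = 1192·43.35 = 51673.2.
Chebyshev: Pr(|S − 1192·61.3| ≥ 2122) ≤ Var(S)/2122² = 51673.2/4502884 = 0.0115.

0.011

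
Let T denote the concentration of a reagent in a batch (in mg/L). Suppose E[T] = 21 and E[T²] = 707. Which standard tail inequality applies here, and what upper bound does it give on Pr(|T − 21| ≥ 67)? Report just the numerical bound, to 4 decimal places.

The first two moments determine the variance, so Chebyshev's inequality is the sharpest standard bound available.
Var(T) = E[T²] − (E[T])² = 707 − 441 = 266.
Chebyshev's inequality: Pr(|T − μ| ≥ t) ≤ Var(T)/t² = 266/4489 = 0.0593.

0.0593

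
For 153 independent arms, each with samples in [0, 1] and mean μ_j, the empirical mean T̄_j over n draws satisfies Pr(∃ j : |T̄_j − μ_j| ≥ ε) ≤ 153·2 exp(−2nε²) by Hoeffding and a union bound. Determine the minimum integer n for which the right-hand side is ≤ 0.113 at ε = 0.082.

Need 2·153·exp(−2nε²) ≤ 0.113, i.e. exp(−2nε²) ≤ 0.113/306.
So 2nε² ≥ ln(306/0.113) = 7.903953.
Hence n ≥ 7.903953/(2·0.082²) = 587.742.
The smallest integer n is 588.

588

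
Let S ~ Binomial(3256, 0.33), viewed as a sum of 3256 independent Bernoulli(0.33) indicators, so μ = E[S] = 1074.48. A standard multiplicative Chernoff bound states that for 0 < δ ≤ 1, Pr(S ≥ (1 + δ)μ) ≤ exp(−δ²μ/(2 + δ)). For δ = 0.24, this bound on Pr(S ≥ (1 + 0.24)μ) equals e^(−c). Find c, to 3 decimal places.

27.629

c = δ²μ/(2 + δ) = 0.24²·1074.48/(2 + 0.24) = 27.6295.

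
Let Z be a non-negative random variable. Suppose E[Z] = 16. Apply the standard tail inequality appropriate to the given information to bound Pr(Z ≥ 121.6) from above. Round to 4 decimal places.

Only the mean of a non-negative variable is known, so Markov's inequality is the applicable tail bound.
Markov's inequality: for a non-negative random variable, Pr(Z ≥ a) ≤ E[Z]/a.
Here E[Z] = 16 and a = 121.6, so the bound is 16/121.6 = 0.1316.

0.1316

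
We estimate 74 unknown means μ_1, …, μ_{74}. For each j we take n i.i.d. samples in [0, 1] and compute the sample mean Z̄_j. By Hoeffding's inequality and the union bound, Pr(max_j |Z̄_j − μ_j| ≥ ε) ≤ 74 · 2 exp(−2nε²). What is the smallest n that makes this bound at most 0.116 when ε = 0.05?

Need 2·74·exp(−2nε²) ≤ 0.116, i.e. exp(−2nε²) ≤ 0.116/148.
So 2nε² ≥ ln(148/0.116) = 7.151377.
Hence n ≥ 7.151377/(2·0.05²) = 1430.275.
The smallest integer n is 1431.

1431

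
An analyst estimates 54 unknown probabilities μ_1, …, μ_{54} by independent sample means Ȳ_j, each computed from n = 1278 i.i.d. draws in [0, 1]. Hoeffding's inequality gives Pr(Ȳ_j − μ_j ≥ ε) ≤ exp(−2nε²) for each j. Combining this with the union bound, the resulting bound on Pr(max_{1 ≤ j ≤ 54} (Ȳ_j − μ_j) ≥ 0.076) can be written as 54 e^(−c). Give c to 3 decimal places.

14.763

Union bound over the 54 events: Pr(max_{1 ≤ j ≤ 54} (Ȳ_j − μ_j) ≥ 0.076) ≤ 54·exp(−2nε²) = 54 exp(−2·1278·0.076²).
So c = 2·1278·0.076² = 14.7635.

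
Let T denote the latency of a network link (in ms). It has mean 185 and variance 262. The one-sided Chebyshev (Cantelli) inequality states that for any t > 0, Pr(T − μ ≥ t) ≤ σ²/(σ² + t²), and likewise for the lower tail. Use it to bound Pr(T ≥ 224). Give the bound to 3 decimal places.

0.147

Here σ² = 262 and t = 39, so σ² + t² = 1783.
Cantelli's bound: 262/1783 = 0.1469.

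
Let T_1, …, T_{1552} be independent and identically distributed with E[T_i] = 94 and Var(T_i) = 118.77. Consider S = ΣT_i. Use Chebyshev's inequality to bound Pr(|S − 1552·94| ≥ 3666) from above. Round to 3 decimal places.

0.014

Var(S) = n·Var(T_i) = 1552·118.77 = 184331.04.
Chebyshev: Pr(|S − 1552·94| ≥ 3666) ≤ Var(S)/3666² = 184331.04/13439556 = 0.0137.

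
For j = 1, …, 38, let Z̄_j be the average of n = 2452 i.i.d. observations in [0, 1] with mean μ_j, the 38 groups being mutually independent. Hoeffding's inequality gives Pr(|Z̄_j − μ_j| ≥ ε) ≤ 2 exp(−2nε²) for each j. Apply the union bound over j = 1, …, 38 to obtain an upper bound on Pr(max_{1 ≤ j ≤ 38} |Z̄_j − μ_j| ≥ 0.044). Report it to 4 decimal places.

Per-experiment Hoeffding bound: 2·exp(−2·2452·0.044²) = 2·exp(−9.49414) = 0.00015058.
Union bound over 38 events: 38·0.00015058 = 0.00572.

0.0057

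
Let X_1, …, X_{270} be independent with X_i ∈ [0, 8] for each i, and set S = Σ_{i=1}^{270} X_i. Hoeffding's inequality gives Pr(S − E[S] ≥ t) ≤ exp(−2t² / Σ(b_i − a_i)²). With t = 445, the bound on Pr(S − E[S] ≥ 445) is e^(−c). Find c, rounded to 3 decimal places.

22.920

Σ(b_i − a_i)² = 270·(8)² = 17280.
c = 2t²/17280 = 2·445²/17280 = 22.9196.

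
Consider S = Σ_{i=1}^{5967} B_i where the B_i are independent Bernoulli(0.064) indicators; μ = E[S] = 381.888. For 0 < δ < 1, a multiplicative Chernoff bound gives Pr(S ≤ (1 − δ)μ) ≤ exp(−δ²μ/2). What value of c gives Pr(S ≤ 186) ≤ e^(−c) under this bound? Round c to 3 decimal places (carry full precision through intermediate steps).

50.240

Write 186 = (1 − δ)μ, so δ = 1 − 186/381.888 = 0.5129462…
Then the exponent is δ²μ/2 = (μ − 186)²/(2μ) = 50.240003.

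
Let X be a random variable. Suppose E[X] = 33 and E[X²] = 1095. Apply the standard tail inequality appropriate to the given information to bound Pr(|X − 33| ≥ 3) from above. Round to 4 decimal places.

0.6667

The first two moments determine the variance, so Chebyshev's inequality is the sharpest standard bound available.
Var(X) = E[X²] − (E[X])² = 1095 − 1089 = 6.
Chebyshev's inequality: Pr(|X − μ| ≥ t) ≤ Var(X)/t² = 6/9 = 0.6667.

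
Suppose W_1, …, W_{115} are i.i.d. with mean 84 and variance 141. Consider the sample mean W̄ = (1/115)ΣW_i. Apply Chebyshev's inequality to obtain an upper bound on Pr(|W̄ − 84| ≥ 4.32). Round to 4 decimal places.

0.0657

Var(W̄) = Var(W_i)/n = 141/115 = 1.2261.
Chebyshev: Pr(|W̄ − 84| ≥ 4.32) ≤ Var(W̄)/(4.32)² = 141/(115·4.32²) = 0.0657.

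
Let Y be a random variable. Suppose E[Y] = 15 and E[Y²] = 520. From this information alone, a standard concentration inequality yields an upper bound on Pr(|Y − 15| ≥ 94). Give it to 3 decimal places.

The first two moments determine the variance, so Chebyshev's inequality is the sharpest standard bound available.
Var(Y) = E[Y²] − (E[Y])² = 520 − 225 = 295.
Chebyshev's inequality: Pr(|Y − μ| ≥ t) ≤ Var(Y)/t² = 295/8836 = 0.0334.

0.033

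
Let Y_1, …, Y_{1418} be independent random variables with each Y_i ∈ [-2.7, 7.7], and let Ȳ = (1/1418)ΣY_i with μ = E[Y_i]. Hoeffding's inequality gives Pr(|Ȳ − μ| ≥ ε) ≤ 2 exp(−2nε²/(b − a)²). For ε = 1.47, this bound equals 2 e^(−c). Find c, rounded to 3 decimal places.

c = 2nε²/(b − a)² = 2·1418·1.47² / 10.4² = 56.6597.

56.660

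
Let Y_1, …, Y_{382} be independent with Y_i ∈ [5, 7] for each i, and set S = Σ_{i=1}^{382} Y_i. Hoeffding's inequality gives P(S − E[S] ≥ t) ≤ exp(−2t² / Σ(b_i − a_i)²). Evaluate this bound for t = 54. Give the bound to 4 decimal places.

0.0220

Σ(b_i − a_i)² = 382·(2)² = 1528.
Exponent = 2·54²/1528 = 3.8168.
Bound = exp(−3.8168) = 0.02200.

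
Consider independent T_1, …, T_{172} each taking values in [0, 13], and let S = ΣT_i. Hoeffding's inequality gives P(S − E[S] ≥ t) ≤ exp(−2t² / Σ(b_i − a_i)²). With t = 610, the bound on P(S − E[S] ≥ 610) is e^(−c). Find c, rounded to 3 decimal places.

Σ(b_i − a_i)² = 172·(13)² = 29068.
c = 2t²/29068 = 2·610²/29068 = 25.6020.

25.602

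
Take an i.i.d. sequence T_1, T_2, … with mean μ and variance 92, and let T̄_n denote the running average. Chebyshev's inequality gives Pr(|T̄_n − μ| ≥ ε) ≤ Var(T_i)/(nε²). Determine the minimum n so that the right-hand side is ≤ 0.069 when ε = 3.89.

Require 92/(n·3.89²) ≤ 0.069, i.e. n ≥ 92/(0.069·3.89²) = 88.113.
The smallest integer n is 89.

89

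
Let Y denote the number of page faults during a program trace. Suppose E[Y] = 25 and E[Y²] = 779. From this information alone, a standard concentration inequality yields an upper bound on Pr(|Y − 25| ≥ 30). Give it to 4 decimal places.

The first two moments determine the variance, so Chebyshev's inequality is the sharpest standard bound available.
Var(Y) = E[Y²] − (E[Y])² = 779 − 625 = 154.
Chebyshev's inequality: Pr(|Y − μ| ≥ t) ≤ Var(Y)/t² = 154/900 = 0.1711.

0.1711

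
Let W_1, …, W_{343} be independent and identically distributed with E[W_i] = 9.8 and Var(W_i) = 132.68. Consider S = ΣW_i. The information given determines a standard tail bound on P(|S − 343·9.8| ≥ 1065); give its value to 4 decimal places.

0.0401

With mean and variance of each term known, Chebyshev's inequality bounds the deviation of the sum (or sample mean).
Var(S) = n·Var(W_i) = 343·132.68 = 45509.24.
Chebyshev: P(|S − 343·9.8| ≥ 1065) ≤ Var(S)/1065² = 45509.24/1134225 = 0.0401.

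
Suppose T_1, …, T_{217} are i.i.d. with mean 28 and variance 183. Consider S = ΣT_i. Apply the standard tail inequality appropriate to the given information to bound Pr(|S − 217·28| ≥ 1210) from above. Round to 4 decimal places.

With mean and variance of each term known, Chebyshev's inequality bounds the deviation of the sum (or sample mean).
Var(S) = n·Var(T_i) = 217·183 = 39711.
Chebyshev: Pr(|S − 217·28| ≥ 1210) ≤ Var(S)/1210² = 39711/1464100 = 0.0271.

0.0271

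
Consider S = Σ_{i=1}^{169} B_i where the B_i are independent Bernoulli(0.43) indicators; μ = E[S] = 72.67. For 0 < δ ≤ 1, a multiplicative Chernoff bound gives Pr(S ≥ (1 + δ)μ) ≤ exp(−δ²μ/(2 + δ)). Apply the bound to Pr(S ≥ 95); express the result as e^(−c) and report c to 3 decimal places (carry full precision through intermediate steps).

Write 95 = (1 + δ)μ, so δ = 95/72.67 − 1 = 0.3072795…
Then the exponent is δ²μ/(2 + δ) = (95 − μ)² / (μ·(2 + δ)) = 2.973871.

2.974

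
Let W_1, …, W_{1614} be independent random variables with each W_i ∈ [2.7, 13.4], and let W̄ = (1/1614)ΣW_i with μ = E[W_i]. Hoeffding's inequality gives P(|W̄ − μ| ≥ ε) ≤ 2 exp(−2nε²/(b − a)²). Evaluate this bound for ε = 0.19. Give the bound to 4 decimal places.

0.7228

Exponent: 2nε²/(b − a)² = 2·1614·0.19² / 10.7² = 1.01783.
Bound = 2·exp(−1.01783) = 0.72276.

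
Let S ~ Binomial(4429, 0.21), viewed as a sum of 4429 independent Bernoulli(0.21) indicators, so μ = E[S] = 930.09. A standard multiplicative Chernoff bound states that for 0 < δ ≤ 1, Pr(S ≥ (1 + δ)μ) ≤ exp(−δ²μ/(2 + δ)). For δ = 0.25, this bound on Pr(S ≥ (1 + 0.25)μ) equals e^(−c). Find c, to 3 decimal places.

25.836

c = δ²μ/(2 + δ) = 0.25²·930.09/(2 + 0.25) = 25.8358.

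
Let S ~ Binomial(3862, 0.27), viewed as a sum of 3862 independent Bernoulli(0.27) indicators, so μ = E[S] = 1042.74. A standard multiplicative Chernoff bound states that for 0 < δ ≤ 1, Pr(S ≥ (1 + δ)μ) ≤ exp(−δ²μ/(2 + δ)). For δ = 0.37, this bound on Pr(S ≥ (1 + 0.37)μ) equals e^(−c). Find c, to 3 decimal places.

c = δ²μ/(2 + δ) = 0.37²·1042.74/(2 + 0.37) = 60.2325.

60.233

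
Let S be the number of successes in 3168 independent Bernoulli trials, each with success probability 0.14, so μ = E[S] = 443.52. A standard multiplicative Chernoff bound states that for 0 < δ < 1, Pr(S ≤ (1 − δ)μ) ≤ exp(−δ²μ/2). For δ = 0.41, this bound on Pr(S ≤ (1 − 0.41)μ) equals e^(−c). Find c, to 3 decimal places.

37.278

c = δ²μ/2 = 0.41²·443.52/2 = 37.2779.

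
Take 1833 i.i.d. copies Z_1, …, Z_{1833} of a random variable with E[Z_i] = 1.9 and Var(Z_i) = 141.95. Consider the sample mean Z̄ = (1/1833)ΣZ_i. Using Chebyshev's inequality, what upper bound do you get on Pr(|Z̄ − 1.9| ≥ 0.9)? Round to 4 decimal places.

Var(Z̄) = Var(Z_i)/n = 141.95/1833 = 0.077441.
Chebyshev: Pr(|Z̄ − 1.9| ≥ 0.9) ≤ Var(Z̄)/(0.9)² = 141.95/(1833·0.9²) = 0.0956.

0.0956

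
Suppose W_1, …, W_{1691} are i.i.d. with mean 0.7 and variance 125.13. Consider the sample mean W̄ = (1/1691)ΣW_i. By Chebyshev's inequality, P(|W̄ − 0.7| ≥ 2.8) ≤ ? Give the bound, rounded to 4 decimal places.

Var(W̄) = Var(W_i)/n = 125.13/1691 = 0.073998.
Chebyshev: P(|W̄ − 0.7| ≥ 2.8) ≤ Var(W̄)/(2.8)² = 125.13/(1691·2.8²) = 0.0094.

0.0094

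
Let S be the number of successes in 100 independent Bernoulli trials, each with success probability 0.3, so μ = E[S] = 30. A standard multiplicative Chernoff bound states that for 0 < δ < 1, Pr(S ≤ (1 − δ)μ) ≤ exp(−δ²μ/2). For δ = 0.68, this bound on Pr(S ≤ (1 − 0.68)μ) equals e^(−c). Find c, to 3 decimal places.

c = δ²μ/2 = 0.68²·30/2 = 6.9360.

6.936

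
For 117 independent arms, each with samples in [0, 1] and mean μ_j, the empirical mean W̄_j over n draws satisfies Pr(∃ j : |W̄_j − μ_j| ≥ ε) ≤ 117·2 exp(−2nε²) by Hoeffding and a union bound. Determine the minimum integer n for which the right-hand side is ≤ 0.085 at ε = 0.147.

184

Need 2·117·exp(−2nε²) ≤ 0.085, i.e. exp(−2nε²) ≤ 0.085/234.
So 2nε² ≥ ln(234/0.085) = 7.920425.
Hence n ≥ 7.920425/(2·0.147²) = 183.267.
The smallest integer n is 184.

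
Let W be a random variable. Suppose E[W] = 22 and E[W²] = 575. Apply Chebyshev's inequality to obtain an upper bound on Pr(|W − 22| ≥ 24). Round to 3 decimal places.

0.158

Var(W) = E[W²] − (E[W])² = 575 − 484 = 91.
Chebyshev's inequality: Pr(|W − μ| ≥ t) ≤ Var(W)/t² = 91/576 = 0.1580.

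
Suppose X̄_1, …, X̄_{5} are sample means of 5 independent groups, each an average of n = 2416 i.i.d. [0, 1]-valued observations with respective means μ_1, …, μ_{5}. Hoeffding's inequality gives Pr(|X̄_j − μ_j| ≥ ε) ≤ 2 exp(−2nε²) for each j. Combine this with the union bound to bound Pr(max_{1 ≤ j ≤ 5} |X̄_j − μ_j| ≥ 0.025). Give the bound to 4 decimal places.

Per-experiment Hoeffding bound: 2·exp(−2·2416·0.025²) = 2·exp(−3.02000) = 0.097602.
Union bound over 5 events: 5·0.097602 = 0.48801.

0.4880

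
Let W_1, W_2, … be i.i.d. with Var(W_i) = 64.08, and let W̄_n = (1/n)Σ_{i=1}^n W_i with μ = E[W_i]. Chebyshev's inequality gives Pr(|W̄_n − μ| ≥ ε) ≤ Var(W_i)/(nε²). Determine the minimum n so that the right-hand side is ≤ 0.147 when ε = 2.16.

Require 64.08/(n·2.16²) ≤ 0.147, i.e. n ≥ 64.08/(0.147·2.16²) = 93.432.
The smallest integer n is 94.

94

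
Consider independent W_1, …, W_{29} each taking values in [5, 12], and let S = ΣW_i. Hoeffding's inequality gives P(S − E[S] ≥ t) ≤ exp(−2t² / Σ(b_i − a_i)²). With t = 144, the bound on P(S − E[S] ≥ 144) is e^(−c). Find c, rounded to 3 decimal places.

Σ(b_i − a_i)² = 29·(7)² = 1421.
c = 2t²/1421 = 2·144²/1421 = 29.1851.

29.185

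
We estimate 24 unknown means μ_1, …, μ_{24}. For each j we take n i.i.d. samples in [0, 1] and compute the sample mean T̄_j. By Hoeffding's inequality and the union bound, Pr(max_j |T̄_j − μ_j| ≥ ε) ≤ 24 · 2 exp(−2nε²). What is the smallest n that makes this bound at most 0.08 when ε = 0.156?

132

Need 2·24·exp(−2nε²) ≤ 0.08, i.e. exp(−2nε²) ≤ 0.08/48.
So 2nε² ≥ ln(48/0.08) = 6.396930.
Hence n ≥ 6.396930/(2·0.156²) = 131.429.
The smallest integer n is 132.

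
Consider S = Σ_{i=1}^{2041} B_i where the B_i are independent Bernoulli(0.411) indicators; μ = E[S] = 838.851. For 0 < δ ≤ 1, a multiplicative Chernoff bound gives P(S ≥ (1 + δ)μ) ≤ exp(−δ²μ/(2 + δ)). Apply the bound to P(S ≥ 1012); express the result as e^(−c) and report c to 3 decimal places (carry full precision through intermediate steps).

Write 1012 = (1 + δ)μ, so δ = 1012/838.851 − 1 = 0.2064121…
Then the exponent is δ²μ/(2 + δ) = (1012 − μ)² / (μ·(2 + δ)) = 16.198266.

16.198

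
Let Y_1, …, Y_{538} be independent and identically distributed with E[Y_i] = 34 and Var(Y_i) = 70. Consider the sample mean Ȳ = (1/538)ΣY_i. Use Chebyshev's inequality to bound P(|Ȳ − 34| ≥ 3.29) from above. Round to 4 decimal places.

Var(Ȳ) = Var(Y_i)/n = 70/538 = 0.13011.
Chebyshev: P(|Ȳ − 34| ≥ 3.29) ≤ Var(Ȳ)/(3.29)² = 70/(538·3.29²) = 0.0120.

0.0120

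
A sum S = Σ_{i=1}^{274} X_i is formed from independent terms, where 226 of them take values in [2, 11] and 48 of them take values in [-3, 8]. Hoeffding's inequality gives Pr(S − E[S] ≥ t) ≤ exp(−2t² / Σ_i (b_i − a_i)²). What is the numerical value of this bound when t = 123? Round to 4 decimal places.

Σ(b_i − a_i)² = 226·9² + 48·11² = 24114.
Exponent = 2·123² / 24114 = 1.25479.
Bound = exp(−1.25479) = 0.28514.

0.2851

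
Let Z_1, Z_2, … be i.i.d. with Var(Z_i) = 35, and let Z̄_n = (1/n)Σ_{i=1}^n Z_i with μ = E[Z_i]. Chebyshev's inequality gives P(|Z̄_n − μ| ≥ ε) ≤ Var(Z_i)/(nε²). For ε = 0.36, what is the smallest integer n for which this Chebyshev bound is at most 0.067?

4031

Require 35/(n·0.36²) ≤ 0.067, i.e. n ≥ 35/(0.067·0.36²) = 4030.772.
The smallest integer n is 4031.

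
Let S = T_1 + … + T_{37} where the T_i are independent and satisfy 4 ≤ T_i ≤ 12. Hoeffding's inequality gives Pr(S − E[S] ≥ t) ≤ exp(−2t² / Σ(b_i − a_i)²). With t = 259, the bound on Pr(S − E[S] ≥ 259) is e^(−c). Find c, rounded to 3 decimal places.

Σ(b_i − a_i)² = 37·(8)² = 2368.
c = 2t²/2368 = 2·259²/2368 = 56.6562.

56.656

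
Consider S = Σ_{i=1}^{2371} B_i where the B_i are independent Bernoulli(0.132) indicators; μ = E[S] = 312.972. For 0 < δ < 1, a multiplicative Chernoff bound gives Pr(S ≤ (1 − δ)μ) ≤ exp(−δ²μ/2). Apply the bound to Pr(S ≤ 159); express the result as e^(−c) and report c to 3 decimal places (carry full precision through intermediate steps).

Write 159 = (1 − δ)μ, so δ = 1 − 159/312.972 = 0.4919673…
Then the exponent is δ²μ/2 = (μ − 159)²/(2μ) = 37.874597.

37.875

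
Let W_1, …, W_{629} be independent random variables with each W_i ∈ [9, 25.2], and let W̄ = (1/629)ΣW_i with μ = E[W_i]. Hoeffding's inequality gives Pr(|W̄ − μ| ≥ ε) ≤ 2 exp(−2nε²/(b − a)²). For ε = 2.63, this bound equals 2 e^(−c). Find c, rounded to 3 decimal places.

33.156

c = 2nε²/(b − a)² = 2·629·2.63² / 16.2² = 33.1560.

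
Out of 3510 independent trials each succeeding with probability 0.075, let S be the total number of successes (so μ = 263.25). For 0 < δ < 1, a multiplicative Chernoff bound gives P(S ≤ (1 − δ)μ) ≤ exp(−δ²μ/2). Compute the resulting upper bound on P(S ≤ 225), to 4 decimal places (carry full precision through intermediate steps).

0.0621

Write 225 = (1 − δ)μ, so δ = 1 − 225/263.25 = 0.1452991…
Then the exponent is δ²μ/2 = (μ − 225)²/(2μ) = 2.778846.
Bound = exp(−2.778846) = 0.06211.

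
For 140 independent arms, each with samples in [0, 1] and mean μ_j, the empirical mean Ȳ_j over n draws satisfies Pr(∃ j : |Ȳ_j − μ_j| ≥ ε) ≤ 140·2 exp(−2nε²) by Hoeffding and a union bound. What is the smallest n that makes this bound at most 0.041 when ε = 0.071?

876

Need 2·140·exp(−2nε²) ≤ 0.041, i.e. exp(−2nε²) ≤ 0.041/280.
So 2nε² ≥ ln(280/0.041) = 8.828973.
Hence n ≥ 8.828973/(2·0.071²) = 875.716.
The smallest integer n is 876.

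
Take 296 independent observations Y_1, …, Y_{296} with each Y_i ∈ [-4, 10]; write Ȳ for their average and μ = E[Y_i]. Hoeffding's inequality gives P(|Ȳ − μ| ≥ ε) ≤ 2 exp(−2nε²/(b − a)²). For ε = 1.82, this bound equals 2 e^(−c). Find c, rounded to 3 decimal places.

10.005

c = 2nε²/(b − a)² = 2·296·1.82² / 14² = 10.0048.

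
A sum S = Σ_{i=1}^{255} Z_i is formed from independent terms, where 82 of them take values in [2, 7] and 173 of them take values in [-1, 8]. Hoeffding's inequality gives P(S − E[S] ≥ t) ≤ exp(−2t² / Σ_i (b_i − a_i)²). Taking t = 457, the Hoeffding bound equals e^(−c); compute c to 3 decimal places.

Σ(b_i − a_i)² = 82·5² + 173·9² = 16063.
c = 2t² / 16063 = 2·457² / 16063 = 26.0037.

26.004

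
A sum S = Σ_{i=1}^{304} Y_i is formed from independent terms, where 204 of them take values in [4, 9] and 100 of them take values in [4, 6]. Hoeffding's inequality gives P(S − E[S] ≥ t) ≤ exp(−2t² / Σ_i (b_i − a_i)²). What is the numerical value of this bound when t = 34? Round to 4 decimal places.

Σ(b_i − a_i)² = 204·5² + 100·2² = 5500.
Exponent = 2·34² / 5500 = 0.42036.
Bound = exp(−0.42036) = 0.65681.

0.6568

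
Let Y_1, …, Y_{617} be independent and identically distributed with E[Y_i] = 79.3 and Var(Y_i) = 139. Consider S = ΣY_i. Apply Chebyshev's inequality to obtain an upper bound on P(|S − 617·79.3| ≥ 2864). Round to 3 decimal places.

0.010

Var(S) = n·Var(Y_i) = 617·139 = 85763.
Chebyshev: P(|S − 617·79.3| ≥ 2864) ≤ Var(S)/2864² = 85763/8202496 = 0.0105.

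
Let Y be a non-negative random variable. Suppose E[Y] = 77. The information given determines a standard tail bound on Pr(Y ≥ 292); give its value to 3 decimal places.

0.264

Only the mean of a non-negative variable is known, so Markov's inequality is the applicable tail bound.
Markov's inequality: for a non-negative random variable, Pr(Y ≥ a) ≤ E[Y]/a.
Here E[Y] = 77 and a = 292, so the bound is 77/292 = 0.2637.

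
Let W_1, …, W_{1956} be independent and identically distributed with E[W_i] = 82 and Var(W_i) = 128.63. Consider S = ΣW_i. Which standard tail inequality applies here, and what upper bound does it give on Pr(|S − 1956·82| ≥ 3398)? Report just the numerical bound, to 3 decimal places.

0.022

With mean and variance of each term known, Chebyshev's inequality bounds the deviation of the sum (or sample mean).
Var(S) = n·Var(W_i) = 1956·128.63 = 251600.28.
Chebyshev: Pr(|S − 1956·82| ≥ 3398) ≤ Var(S)/3398² = 251600.28/11546404 = 0.0218.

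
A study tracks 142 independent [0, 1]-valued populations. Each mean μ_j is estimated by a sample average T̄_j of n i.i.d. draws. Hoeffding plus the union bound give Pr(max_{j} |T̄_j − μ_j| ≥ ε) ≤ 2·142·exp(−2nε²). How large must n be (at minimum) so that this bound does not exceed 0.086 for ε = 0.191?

Need 2·142·exp(−2nε²) ≤ 0.086, i.e. exp(−2nε²) ≤ 0.086/284.
So 2nε² ≥ ln(284/0.086) = 8.102382.
Hence n ≥ 8.102382/(2·0.191²) = 111.049.
The smallest integer n is 112.

112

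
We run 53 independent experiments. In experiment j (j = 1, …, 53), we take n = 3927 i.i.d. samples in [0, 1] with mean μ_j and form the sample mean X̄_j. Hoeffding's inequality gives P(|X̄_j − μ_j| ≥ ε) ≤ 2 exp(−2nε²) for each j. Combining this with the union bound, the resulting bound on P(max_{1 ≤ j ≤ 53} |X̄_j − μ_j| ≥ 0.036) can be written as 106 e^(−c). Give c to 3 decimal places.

10.179

Union bound over the 53 events: P(max_{1 ≤ j ≤ 53} |X̄_j − μ_j| ≥ 0.036) ≤ 53·2·exp(−2nε²) = 106 exp(−2·3927·0.036²).
So c = 2·3927·0.036² = 10.1788.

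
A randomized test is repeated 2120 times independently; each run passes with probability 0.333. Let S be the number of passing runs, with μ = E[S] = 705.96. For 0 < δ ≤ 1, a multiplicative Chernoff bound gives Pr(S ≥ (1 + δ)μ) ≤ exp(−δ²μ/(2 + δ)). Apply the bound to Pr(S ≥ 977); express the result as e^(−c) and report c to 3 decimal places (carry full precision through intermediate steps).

Write 977 = (1 + δ)μ, so δ = 977/705.96 − 1 = 0.3839311…
Then the exponent is δ²μ/(2 + δ) = (977 − μ)² / (μ·(2 + δ)) = 43.650878.

43.651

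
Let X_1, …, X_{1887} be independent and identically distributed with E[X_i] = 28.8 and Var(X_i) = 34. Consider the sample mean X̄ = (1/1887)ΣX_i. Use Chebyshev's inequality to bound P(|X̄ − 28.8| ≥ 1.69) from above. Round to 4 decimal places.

0.0063

Var(X̄) = Var(X_i)/n = 34/1887 = 0.018018.
Chebyshev: P(|X̄ − 28.8| ≥ 1.69) ≤ Var(X̄)/(1.69)² = 34/(1887·1.69²) = 0.0063.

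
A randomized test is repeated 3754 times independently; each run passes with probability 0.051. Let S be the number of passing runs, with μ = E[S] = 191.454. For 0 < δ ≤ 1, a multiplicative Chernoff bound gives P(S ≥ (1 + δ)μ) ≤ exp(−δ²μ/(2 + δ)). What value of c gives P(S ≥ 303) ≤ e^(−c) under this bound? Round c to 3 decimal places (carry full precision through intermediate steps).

Write 303 = (1 + δ)μ, so δ = 303/191.454 − 1 = 0.5826256…
Then the exponent is δ²μ/(2 + δ) = (303 − μ)² / (μ·(2 + δ)) = 25.164141.

25.164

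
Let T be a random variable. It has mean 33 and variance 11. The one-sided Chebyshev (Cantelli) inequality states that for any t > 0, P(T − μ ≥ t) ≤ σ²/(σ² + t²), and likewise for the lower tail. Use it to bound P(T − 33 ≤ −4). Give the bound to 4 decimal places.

Here σ² = 11 and t = 4, so σ² + t² = 27.
Cantelli's bound: 11/27 = 0.4074.

0.4074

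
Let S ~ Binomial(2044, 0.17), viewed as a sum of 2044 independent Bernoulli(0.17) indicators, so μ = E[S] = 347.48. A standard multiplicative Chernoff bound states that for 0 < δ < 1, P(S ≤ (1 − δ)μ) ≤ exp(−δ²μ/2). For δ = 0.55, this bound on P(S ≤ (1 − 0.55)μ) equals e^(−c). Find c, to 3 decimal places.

c = δ²μ/2 = 0.55²·347.48/2 = 52.5564.

52.556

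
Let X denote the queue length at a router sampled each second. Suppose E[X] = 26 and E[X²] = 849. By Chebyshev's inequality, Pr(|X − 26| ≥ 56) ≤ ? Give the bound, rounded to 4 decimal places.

0.0552

Var(X) = E[X²] − (E[X])² = 849 − 676 = 173.
Chebyshev's inequality: Pr(|X − μ| ≥ t) ≤ Var(X)/t² = 173/3136 = 0.0552.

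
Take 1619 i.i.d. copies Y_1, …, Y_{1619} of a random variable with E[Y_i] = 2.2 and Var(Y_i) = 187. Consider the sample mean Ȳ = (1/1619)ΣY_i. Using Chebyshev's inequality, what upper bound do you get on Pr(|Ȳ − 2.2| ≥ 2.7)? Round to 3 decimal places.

0.016

Var(Ȳ) = Var(Y_i)/n = 187/1619 = 0.1155.
Chebyshev: Pr(|Ȳ − 2.2| ≥ 2.7) ≤ Var(Ȳ)/(2.7)² = 187/(1619·2.7²) = 0.0158.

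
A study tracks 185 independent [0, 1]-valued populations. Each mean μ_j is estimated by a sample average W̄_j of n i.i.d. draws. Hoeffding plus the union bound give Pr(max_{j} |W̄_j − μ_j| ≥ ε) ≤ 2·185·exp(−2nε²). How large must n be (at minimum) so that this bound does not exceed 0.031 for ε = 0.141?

237

Need 2·185·exp(−2nε²) ≤ 0.031, i.e. exp(−2nε²) ≤ 0.031/370.
So 2nε² ≥ ln(370/0.031) = 9.387271.
Hence n ≥ 9.387271/(2·0.141²) = 236.086.
The smallest integer n is 237.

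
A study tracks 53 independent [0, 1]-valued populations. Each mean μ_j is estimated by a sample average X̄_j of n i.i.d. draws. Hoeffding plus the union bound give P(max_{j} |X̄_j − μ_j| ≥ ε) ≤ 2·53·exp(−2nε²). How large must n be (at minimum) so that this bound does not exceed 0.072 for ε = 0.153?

156

Need 2·53·exp(−2nε²) ≤ 0.072, i.e. exp(−2nε²) ≤ 0.072/106.
So 2nε² ≥ ln(106/0.072) = 7.294528.
Hence n ≥ 7.294528/(2·0.153²) = 155.806.
The smallest integer n is 156.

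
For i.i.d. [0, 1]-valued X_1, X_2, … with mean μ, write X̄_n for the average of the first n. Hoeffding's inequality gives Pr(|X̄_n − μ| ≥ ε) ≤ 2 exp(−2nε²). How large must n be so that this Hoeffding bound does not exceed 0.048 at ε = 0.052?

Require 2·exp(−2nε²) ≤ 0.048, i.e. 2nε² ≥ ln(2/0.048) = 3.729701.
So n ≥ 3.729701 / (2·0.052²) = 689.664.
The smallest integer n is 690.

690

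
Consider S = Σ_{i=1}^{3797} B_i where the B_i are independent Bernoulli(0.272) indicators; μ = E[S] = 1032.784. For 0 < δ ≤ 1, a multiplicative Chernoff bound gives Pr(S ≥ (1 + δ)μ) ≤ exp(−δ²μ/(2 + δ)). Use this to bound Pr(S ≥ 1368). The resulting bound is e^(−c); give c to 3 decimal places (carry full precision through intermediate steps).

Write 1368 = (1 + δ)μ, so δ = 1368/1032.784 − 1 = 0.3245751…
Then the exponent is δ²μ/(2 + δ) = (1368 − μ)² / (μ·(2 + δ)) = 46.805446.

46.805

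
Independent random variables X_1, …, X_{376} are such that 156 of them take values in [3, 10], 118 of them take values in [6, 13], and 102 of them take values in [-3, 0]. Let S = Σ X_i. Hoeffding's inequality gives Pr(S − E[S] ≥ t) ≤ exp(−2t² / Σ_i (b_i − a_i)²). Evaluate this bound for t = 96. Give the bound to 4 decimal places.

Σ(b_i − a_i)² = 156·7² + 118·7² + 102·3² = 14344.
Exponent = 2·96² / 14344 = 1.28500.
Bound = exp(−1.28500) = 0.27665.

0.2767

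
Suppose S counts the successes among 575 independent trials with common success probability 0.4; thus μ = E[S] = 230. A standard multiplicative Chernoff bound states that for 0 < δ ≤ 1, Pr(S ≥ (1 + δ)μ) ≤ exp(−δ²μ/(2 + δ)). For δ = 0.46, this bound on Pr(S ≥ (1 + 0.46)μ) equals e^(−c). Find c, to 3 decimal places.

c = δ²μ/(2 + δ) = 0.46²·230/(2 + 0.46) = 19.7837.

19.784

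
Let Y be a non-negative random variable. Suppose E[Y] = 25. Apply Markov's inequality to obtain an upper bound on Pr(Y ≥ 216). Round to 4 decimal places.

0.1157

Markov's inequality: for a non-negative random variable, Pr(Y ≥ a) ≤ E[Y]/a.
Here E[Y] = 25 and a = 216, so the bound is 25/216 = 0.1157.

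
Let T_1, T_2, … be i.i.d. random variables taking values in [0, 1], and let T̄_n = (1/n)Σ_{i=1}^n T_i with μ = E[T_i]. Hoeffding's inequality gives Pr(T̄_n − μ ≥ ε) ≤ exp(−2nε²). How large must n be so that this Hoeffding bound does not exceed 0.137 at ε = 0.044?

Require exp(−2nε²) ≤ 0.137, i.e. 2nε² ≥ ln(1/0.137) = 1.987774.
So n ≥ 1.987774 / (2·0.044²) = 513.371.
The smallest integer n is 514.

514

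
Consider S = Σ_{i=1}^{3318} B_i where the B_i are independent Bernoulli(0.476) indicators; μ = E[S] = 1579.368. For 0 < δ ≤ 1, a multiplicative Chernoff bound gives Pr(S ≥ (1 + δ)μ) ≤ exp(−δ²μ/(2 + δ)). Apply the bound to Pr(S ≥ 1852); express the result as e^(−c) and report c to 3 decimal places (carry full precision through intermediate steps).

Write 1852 = (1 + δ)μ, so δ = 1852/1579.368 − 1 = 0.1726209…
Then the exponent is δ²μ/(2 + δ) = (1852 − μ)² / (μ·(2 + δ)) = 21.661392.

21.661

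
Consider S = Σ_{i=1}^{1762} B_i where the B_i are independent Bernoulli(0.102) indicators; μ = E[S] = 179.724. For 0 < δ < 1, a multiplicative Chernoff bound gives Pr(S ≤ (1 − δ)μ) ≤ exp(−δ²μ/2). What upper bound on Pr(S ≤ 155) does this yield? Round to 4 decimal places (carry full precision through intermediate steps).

0.1826

Write 155 = (1 − δ)μ, so δ = 1 − 155/179.724 = 0.1375665…
Then the exponent is δ²μ/2 = (μ − 155)²/(2μ) = 1.700597.
Bound = exp(−1.700597) = 0.18257.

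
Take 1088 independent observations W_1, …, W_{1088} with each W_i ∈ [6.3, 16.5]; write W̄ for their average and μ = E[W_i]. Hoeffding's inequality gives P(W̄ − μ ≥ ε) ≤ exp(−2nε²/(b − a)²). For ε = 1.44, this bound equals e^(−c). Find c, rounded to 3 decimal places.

43.369

c = 2nε²/(b − a)² = 2·1088·1.44² / 10.2² = 43.3694.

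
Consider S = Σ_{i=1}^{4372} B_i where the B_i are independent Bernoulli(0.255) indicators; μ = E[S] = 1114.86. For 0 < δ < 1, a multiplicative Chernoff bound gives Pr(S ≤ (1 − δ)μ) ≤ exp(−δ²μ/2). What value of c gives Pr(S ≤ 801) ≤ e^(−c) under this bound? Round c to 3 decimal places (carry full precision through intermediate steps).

44.180

Write 801 = (1 − δ)μ, so δ = 1 − 801/1114.86 = 0.2815241…
Then the exponent is δ²μ/2 = (μ − 801)²/(2μ) = 44.179583.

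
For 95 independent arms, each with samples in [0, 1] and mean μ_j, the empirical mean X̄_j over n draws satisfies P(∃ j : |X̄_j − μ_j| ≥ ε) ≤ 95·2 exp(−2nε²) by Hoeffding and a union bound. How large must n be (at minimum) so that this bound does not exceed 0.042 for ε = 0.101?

413

Need 2·95·exp(−2nε²) ≤ 0.042, i.e. exp(−2nε²) ≤ 0.042/190.
So 2nε² ≥ ln(190/0.042) = 8.417110.
Hence n ≥ 8.417110/(2·0.101²) = 412.563.
The smallest integer n is 413.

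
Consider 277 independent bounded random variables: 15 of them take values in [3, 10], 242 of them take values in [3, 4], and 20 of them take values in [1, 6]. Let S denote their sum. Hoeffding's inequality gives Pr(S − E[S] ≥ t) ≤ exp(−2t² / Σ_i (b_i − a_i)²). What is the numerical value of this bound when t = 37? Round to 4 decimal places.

0.1566

Σ(b_i − a_i)² = 15·7² + 242·1² + 20·5² = 1477.
Exponent = 2·37² / 1477 = 1.85376.
Bound = exp(−1.85376) = 0.15665.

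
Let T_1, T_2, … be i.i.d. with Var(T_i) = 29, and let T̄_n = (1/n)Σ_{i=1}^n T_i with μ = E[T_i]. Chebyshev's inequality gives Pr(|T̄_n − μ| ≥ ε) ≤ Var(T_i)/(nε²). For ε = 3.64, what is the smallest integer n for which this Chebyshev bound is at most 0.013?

Require 29/(n·3.64²) ≤ 0.013, i.e. n ≥ 29/(0.013·3.64²) = 168.365.
The smallest integer n is 169.

169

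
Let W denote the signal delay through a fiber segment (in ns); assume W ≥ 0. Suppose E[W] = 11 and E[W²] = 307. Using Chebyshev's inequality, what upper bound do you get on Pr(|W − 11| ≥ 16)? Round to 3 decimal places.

0.727

Var(W) = E[W²] − (E[W])² = 307 − 121 = 186.
Chebyshev's inequality: Pr(|W − μ| ≥ t) ≤ Var(W)/t² = 186/256 = 0.7266.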